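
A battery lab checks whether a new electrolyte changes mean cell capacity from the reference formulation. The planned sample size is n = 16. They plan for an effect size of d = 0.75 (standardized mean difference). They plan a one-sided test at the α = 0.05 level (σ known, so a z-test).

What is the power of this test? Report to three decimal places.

Power ≈ 0.912

Noncentrality parameter: δ = d·√n = 0.75 × √16 = 3.0000
Critical value for a one-sided test at α = 0.05: z_α = 1.645.
Power = P(Z > 1.645 − δ) = Φ(1.355) = 0.9123.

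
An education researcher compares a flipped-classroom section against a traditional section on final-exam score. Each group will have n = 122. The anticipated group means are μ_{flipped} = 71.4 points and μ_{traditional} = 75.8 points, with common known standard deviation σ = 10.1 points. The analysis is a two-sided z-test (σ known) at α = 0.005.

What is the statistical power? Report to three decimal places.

Standardized effect: d = |μ_{flipped} − μ_{traditional}| / σ = |71.4 − 75.8| / 10.1 = 0.4356
Noncentrality parameter: δ = d·√(n/2) = 0.4356 × √(122/2) = 3.4025
Two-sided α = 0.005 → critical value z_{0.0025} = 2.807.
Power = Φ(δ − 2.807) + Φ(−δ − 2.807) = Φ(0.595) + Φ(-6.210) = 0.7242 + 0.0000 = 0.7242.

Power ≈ 0.724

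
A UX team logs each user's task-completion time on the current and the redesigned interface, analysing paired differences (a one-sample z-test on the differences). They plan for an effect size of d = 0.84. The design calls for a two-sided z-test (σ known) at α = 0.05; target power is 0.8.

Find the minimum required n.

Set Φ(δ − 1.960) = 0.8; then δ − 1.960 = Φ⁻¹(0.8) = 0.842, giving δ = 2.802.
(Ignoring the negligible lower-tail rejection probability gives the usual closed-form inversion.)
δ = d·√n ⇒ n = (δ/d)² = (2.802 / 0.84)² = 11.12.
Rounding up, n = 12.

n = 12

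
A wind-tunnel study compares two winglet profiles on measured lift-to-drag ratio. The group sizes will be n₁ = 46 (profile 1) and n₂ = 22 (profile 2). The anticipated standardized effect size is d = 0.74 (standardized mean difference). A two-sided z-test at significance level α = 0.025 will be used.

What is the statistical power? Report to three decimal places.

Power ≈ 0.730

Noncentrality parameter: δ = d / √(1/n₁ + 1/n₂) = 0.74 / √(1/46 + 1/22) = 2.8547
Two-sided α = 0.025 → critical value z_{0.0125} = 2.241.
Power = Φ(δ − 2.241) + Φ(−δ − 2.241) = Φ(0.613) + Φ(-5.096) = 0.7302 + 0.0000 = 0.7302.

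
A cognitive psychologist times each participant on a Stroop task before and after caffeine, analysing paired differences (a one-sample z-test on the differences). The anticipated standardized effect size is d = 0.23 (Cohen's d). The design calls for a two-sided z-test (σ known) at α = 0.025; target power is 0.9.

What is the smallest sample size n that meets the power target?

n = 235

For power 0.9 need Φ(δ − z_{0.0125}) = 0.9, so δ = z_{0.0125} + z_{0.10} = 2.241 + 1.282 = 3.523.
(Ignoring the negligible lower-tail rejection probability gives the usual closed-form inversion.)
δ = d·√n ⇒ n = (δ/d)² = (3.523 / 0.23)² = 234.62.
Round up to the next whole unit.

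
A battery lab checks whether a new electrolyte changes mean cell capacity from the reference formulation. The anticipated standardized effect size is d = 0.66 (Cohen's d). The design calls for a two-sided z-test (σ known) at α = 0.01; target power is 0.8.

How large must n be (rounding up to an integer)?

n = 27

Set Φ(δ − 2.576) = 0.8; then δ − 2.576 = Φ⁻¹(0.8) = 0.842, giving δ = 3.417.
(The Φ(−δ − z_{α/2}) term is vanishingly small for δ > 0 and is dropped in the standard sample-size formula.)
δ = d·√n ⇒ n = (δ/d)² = (3.417 / 0.66)² = 26.81.
Rounding up, n = 27.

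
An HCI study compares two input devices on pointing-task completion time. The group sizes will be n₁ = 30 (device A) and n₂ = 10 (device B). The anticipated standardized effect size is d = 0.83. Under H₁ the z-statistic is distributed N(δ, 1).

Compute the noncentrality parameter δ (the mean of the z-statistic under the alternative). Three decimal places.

δ ≈ 2.273

The noncentrality parameter scales effect size by the design's sample-size factor: δ = d / √(1/n₁ + 1/n₂) = 0.83 / √(1/30 + 1/10) = 2.2730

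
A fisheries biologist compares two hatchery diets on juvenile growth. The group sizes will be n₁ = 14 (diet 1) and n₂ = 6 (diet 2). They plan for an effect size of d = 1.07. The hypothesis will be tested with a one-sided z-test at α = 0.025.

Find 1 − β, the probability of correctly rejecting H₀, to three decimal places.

Power ≈ 0.592

Noncentrality parameter: δ = d / √(1/n₁ + 1/n₂) = 1.07 / √(1/14 + 1/6) = 2.1928
Critical value for a one-sided test at α = 0.025: z_α = 1.960.
Power = P(Z > 1.960 − δ) = Φ(0.233) = 0.5921.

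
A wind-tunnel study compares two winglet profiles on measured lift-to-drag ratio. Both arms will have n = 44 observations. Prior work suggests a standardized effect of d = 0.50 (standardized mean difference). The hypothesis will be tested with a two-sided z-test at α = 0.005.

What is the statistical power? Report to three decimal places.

Noncentrality parameter: δ = d·√(n/2) = 0.50 × √(44/2) = 2.3452
Critical value for a two-sided test at α = 0.005: z_{α/2} = 2.807.
Power = Φ(δ − 2.807) + Φ(−δ − 2.807) = Φ(-0.462) + Φ(-5.152) = 0.3221 + 0.0000 = 0.3221.

Power ≈ 0.322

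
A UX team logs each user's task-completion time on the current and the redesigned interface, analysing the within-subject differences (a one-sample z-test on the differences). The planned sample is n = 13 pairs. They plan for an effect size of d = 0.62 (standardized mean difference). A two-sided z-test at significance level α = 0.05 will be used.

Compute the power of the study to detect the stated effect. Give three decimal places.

Power ≈ 0.609

Noncentrality parameter: δ = d·√n = 0.62 × √13 = 2.2354
Critical value for a two-sided test at α = 0.05: z_{α/2} = 1.960.
Power = Φ(δ − 1.960) + Φ(−δ − 1.960) = Φ(0.275) + Φ(-4.195) = 0.6085 + 0.0000 = 0.6085.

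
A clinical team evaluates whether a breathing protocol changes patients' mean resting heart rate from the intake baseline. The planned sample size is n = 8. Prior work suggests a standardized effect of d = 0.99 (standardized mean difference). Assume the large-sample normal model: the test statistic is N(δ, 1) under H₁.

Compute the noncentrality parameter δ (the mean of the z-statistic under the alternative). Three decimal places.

δ ≈ 2.800

δ = d·√n = 0.99 × √8 = 2.8001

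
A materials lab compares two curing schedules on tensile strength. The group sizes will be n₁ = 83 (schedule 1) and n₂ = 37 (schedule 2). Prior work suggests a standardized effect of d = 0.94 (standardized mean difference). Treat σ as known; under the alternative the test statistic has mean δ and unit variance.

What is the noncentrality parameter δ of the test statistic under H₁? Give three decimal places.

The noncentrality parameter scales effect size by the design's sample-size factor: δ = d / √(1/n₁ + 1/n₂) = 0.94 / √(1/83 + 1/37) = 4.7553

δ ≈ 4.755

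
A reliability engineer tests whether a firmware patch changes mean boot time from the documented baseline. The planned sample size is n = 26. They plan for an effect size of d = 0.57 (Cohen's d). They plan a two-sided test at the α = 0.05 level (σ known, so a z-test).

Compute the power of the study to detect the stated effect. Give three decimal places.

Power ≈ 0.828

Noncentrality parameter: δ = d·√n = 0.57 × √26 = 2.9064
Two-sided α = 0.05 → critical value z_{0.025} = 1.960.
Power = Φ(δ − 1.960) + Φ(−δ − 1.960) = Φ(0.946) + Φ(-4.866) = 0.8280 + 0.0000 = 0.8280.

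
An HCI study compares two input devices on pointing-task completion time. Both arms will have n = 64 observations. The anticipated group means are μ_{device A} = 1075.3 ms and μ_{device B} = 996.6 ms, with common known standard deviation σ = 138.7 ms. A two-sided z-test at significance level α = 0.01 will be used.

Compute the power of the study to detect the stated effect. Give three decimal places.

Power ≈ 0.737

Standardized effect: d = |μ_{device A} − μ_{device B}| / σ = |1075.3 − 996.6| / 138.7 = 0.5674
Noncentrality parameter: λ = d·√(n/2) = 0.5674 × √(64/2) = 3.2098
Two-sided α = 0.01 → critical value z_{0.005} = 2.576.
Power = Φ(λ − 2.576) + Φ(−λ − 2.576) = Φ(0.634) + Φ(-5.786) = 0.7369 + 0.0000 = 0.7369.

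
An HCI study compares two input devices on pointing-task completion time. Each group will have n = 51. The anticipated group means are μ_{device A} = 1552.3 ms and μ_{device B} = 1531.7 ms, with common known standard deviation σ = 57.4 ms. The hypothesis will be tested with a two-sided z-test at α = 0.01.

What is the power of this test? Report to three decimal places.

Standardized effect: d = |μ_{device A} − μ_{device B}| / σ = |1552.3 − 1531.7| / 57.4 = 0.3589
Noncentrality parameter: δ = d·√(n/2) = 0.3589 × √(51/2) = 1.8123
Critical value for a two-sided test at α = 0.01: z_{α/2} = 2.576.
Power = Φ(δ − 2.576) + Φ(−δ − 2.576) = Φ(-0.764) + Φ(-4.388) = 0.2226 + 0.0000 = 0.2226.

Power ≈ 0.223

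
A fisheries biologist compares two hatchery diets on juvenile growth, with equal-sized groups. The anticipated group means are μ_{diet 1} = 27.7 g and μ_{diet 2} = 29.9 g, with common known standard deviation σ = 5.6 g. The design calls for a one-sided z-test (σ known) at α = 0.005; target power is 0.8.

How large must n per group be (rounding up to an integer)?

n = 152 per group

Standardized effect: d = |μ_{diet 1} − μ_{diet 2}| / σ = |27.7 − 29.9| / 5.6 = 0.3929
Set Φ(δ − 2.576) = 0.8; then δ − 2.576 = Φ⁻¹(0.8) = 0.842, giving δ = 3.417.
δ = d·√(n/2) ⇒ n = 2(δ/d)² = 2 × (3.417 / 0.3929)² = 151.34.
Rounding up, n = 152 per group.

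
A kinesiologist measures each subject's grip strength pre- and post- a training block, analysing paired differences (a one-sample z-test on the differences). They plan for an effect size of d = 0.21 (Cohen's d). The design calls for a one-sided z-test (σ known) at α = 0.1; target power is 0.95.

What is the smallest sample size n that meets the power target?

Set Φ(δ − 1.282) = 0.95; then δ − 1.282 = Φ⁻¹(0.95) = 1.645, giving δ = 2.926.
δ = d·√n ⇒ n = (δ/d)² = (2.926 / 0.21)² = 194.19.
Rounding up, n = 195.

n = 195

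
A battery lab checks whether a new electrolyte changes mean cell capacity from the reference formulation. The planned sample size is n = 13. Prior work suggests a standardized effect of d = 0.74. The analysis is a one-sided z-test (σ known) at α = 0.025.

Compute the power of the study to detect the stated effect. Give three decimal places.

Power ≈ 0.761

Noncentrality parameter: δ = d·√n = 0.74 × √13 = 2.6681
One-sided α = 0.025 → critical value z_{0.025} = 1.960.
Power = P(Z > 1.960 − δ) = Φ(0.708) = 0.7606.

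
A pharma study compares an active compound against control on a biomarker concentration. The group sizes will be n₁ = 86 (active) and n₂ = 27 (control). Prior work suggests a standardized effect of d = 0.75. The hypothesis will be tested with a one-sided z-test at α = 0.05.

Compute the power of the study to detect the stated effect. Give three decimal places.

Power ≈ 0.960

Noncentrality parameter: δ = d / √(1/n₁ + 1/n₂) = 0.75 / √(1/86 + 1/27) = 3.3998
Critical value for a one-sided test at α = 0.05: z_α = 1.645.
Power = P(Z > 1.645 − δ) = Φ(1.755) = 0.9604.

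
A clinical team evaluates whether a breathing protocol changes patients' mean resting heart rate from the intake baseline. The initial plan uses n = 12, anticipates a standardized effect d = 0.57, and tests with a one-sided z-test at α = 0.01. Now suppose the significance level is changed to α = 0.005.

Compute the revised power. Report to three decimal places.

δ = d·√n = 0.57 × √12 = 1.9745 (unchanged). New critical value: z_{0.005} = 2.576.
Revised power = Φ(δ − 2.576) = Φ(-0.601) = 0.2738.

Power ≈ 0.274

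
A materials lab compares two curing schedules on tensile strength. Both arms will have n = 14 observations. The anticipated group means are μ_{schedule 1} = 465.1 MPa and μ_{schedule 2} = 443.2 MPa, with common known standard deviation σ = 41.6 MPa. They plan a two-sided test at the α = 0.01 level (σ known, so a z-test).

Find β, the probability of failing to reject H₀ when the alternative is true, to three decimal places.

Standardized effect: d = |μ_{schedule 1} − μ_{schedule 2}| / σ = |465.1 − 443.2| / 41.6 = 0.5264
Noncentrality parameter: δ = d·√(n/2) = 0.5264 × √(14/2) = 1.3928
Two-sided α = 0.01 → critical value z_{0.005} = 2.576.
Power = Φ(δ − 2.576) + Φ(−δ − 2.576) = Φ(-1.183) + Φ(-3.969) = 0.1184 + 0.0000 = 0.1184.
Type II error: β = 1 − power = 1 − 0.1184 = 0.8816.

β ≈ 0.882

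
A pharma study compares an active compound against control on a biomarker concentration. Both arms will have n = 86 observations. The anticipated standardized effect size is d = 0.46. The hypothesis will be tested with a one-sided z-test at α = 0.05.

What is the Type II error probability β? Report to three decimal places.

β ≈ 0.085

Noncentrality parameter: δ = d·√(n/2) = 0.46 × √(86/2) = 3.0164
Critical value for a one-sided test at α = 0.05: z_α = 1.645.
Power = P(Z > 1.645 − δ) = Φ(1.372) = 0.9149.
Type II error: β = 1 − power = 1 − 0.9149 = 0.0851.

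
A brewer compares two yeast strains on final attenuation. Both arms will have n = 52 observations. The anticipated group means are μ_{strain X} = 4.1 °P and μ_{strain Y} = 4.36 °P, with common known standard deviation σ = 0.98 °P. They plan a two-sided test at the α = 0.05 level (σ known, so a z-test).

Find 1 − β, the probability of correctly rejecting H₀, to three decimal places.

Power ≈ 0.272

Standardized effect: d = |μ_{strain X} − μ_{strain Y}| / σ = |4.1 − 4.36| / 0.98 = 0.2653
Noncentrality parameter: δ = d·√(n/2) = 0.2653 × √(52/2) = 1.3528
Two-sided α = 0.05 → critical value z_{0.025} = 1.960.
Power = Φ(δ − 1.960) + Φ(−δ − 1.960) = Φ(-0.607) + Φ(-3.313) = 0.2719 + 0.0005 = 0.2723.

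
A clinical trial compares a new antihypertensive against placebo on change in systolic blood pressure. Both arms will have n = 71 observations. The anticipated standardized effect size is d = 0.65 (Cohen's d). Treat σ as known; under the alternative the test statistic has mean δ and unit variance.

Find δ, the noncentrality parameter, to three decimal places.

δ ≈ 3.873

δ = d·√(n/2) = 0.65 × √(71/2) = 3.8728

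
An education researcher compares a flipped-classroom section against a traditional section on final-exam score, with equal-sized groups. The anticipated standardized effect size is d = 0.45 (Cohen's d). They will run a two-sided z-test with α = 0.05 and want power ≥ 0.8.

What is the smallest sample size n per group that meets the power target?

n = 78 per group

For power 0.8 need Φ(δ − z_{0.025}) = 0.8, so δ = z_{0.025} + z_{0.20} = 1.960 + 0.842 = 2.802.
(For δ > 0 the lower-tail rejection region contributes negligibly to power, so the one-term inversion is standard.)
δ = d·√(n/2) ⇒ n = 2(δ/d)² = 2 × (2.802 / 0.45)² = 77.52.
Rounding up, n = 78 per group.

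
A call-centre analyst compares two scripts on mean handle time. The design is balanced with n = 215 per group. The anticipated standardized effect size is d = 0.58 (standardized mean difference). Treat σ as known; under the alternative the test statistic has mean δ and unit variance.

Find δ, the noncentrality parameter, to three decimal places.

δ ≈ 6.014

The noncentrality parameter scales effect size by the design's sample-size factor: δ = d·√(n/2) = 0.58 × √(215/2) = 6.0136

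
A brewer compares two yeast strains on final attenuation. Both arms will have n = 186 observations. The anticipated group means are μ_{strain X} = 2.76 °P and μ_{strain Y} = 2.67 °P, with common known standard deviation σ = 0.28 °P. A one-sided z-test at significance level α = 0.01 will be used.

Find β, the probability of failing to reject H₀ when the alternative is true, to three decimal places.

β ≈ 0.220

Standardized effect: d = |μ_{strain X} − μ_{strain Y}| / σ = |2.76 − 2.67| / 0.28 = 0.3214
Noncentrality parameter: δ = d·√(n/2) = 0.3214 × √(186/2) = 3.0997
Critical value for a one-sided test at α = 0.01: z_α = 2.326.
Power = Φ(δ − 2.326) = Φ(0.773) = 0.7804.
Type II error: β = 1 − power = 1 − 0.7804 = 0.2196.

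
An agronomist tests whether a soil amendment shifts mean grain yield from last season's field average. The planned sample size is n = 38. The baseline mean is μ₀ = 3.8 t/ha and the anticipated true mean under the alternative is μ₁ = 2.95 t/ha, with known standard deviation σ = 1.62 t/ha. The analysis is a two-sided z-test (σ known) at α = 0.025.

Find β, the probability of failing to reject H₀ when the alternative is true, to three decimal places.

β ≈ 0.160

Standardized effect: d = |μ₁ − μ₀| / σ = |2.95 − 3.8| / 1.62 = 0.5247
Noncentrality parameter: δ = d·√n = 0.5247 × √38 = 3.2344
Two-sided α = 0.025 → critical value z_{0.0125} = 2.241.
Power = Φ(δ − 2.241) + Φ(−δ − 2.241) = Φ(0.993) + Φ(-5.476) = 0.8396 + 0.0000 = 0.8396.
Type II error: β = 1 − power = 1 − 0.8396 = 0.1604.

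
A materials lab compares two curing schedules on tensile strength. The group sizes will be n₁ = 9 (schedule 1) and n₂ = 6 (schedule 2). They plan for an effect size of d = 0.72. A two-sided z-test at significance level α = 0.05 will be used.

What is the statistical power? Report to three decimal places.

Noncentrality parameter: δ = d / √(1/n₁ + 1/n₂) = 0.72 / √(1/9 + 1/6) = 1.3661
Two-sided α = 0.05 → critical value z_{0.025} = 1.960.
Power = Φ(δ − 1.960) + Φ(−δ − 1.960) = Φ(-0.594) + Φ(-3.326) = 0.2763 + 0.0004 = 0.2767.

Power ≈ 0.277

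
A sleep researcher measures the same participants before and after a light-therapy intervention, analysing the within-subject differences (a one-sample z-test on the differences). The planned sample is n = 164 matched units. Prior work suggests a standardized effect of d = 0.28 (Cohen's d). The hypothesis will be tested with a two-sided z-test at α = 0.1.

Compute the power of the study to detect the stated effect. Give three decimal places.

Power ≈ 0.974

Noncentrality parameter: δ = d·√n = 0.28 × √164 = 3.5857
Two-sided α = 0.1 → critical value z_{0.05} = 1.645.
Power = Φ(δ − 1.645) + Φ(−δ − 1.645) = Φ(1.941) + Φ(-5.231) = 0.9739 + 0.0000 = 0.9739.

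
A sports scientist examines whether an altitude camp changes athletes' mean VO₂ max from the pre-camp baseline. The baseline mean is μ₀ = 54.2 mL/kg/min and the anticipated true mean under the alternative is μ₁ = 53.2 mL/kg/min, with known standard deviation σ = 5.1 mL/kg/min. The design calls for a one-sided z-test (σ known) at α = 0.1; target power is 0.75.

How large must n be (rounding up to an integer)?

n = 100

Standardized effect: d = |μ₁ − μ₀| / σ = |53.2 − 54.2| / 5.1 = 0.1961
Set Φ(δ − 1.282) = 0.75; then δ − 1.282 = Φ⁻¹(0.75) = 0.674, giving δ = 1.956.
δ = d·√n ⇒ n = (δ/d)² = (1.956 / 0.1961)² = 99.52.
Round up to the next whole unit.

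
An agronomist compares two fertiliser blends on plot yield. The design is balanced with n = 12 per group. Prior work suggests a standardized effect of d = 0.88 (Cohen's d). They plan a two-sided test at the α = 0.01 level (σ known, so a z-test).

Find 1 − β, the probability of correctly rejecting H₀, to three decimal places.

Noncentrality parameter: δ = d·√(n/2) = 0.88 × √(12/2) = 2.1556
Critical value for a two-sided test at α = 0.01: z_{α/2} = 2.576.
Power = Φ(δ − 2.576) + Φ(−δ − 2.576) = Φ(-0.420) + Φ(-4.731) = 0.3371 + 0.0000 = 0.3371.

Power ≈ 0.337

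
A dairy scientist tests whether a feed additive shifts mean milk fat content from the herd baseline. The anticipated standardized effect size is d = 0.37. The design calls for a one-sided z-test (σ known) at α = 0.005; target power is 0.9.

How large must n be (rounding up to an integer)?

n = 109

For power 0.9 need Φ(δ − z_{0.005}) = 0.9, so δ = z_{0.005} + z_{0.10} = 2.576 + 1.282 = 3.857.
δ = d·√n ⇒ n = (δ/d)² = (3.857 / 0.37)² = 108.69.
Rounding up, n = 109.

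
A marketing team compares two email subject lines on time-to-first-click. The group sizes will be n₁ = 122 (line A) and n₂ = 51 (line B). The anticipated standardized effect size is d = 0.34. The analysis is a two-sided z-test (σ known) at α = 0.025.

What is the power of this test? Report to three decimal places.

Power ≈ 0.420

Noncentrality parameter: δ = d / √(1/n₁ + 1/n₂) = 0.34 / √(1/122 + 1/51) = 2.0390
Critical value for a two-sided test at α = 0.025: z_{α/2} = 2.241.
Power = Φ(δ − 2.241) + Φ(−δ − 2.241) = Φ(-0.202) + Φ(-4.280) = 0.4198 + 0.0000 = 0.4198.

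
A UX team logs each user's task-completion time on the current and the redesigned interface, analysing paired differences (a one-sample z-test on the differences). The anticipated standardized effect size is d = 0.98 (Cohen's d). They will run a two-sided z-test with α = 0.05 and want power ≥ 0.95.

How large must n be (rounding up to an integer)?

n = 14

For power 0.95 need Φ(δ − z_{0.025}) = 0.95, so δ = z_{0.025} + z_{0.05} = 1.960 + 1.645 = 3.605.
(For δ > 0 the lower-tail rejection region contributes negligibly to power, so the one-term inversion is standard.)
δ = d·√n ⇒ n = (δ/d)² = (3.605 / 0.98)² = 13.53.
Round up to the next whole unit.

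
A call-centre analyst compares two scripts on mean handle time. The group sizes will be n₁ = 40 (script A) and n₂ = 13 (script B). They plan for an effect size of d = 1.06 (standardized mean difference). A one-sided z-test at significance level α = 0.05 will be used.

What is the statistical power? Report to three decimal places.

Noncentrality parameter: δ = d / √(1/n₁ + 1/n₂) = 1.06 / √(1/40 + 1/13) = 3.3202
One-sided α = 0.05 → critical value z_{0.05} = 1.645.
Power = P(Z > 1.645 − δ) = Φ(1.675) = 0.9531.

Power ≈ 0.953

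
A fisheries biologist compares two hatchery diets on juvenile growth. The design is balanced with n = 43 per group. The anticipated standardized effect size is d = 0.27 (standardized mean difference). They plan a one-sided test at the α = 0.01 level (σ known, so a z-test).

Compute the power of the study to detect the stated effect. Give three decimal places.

Power ≈ 0.141

Noncentrality parameter: δ = d·√(n/2) = 0.27 × √(43/2) = 1.2519
Critical value for a one-sided test at α = 0.01: z_α = 2.326.
Power = Φ(δ − 2.326) = Φ(-1.074) = 0.1413.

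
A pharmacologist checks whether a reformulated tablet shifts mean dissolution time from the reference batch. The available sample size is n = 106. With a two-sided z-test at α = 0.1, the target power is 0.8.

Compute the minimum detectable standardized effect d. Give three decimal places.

Required noncentrality: δ = z_{0.05} + z_{0.20} = 1.645 + 0.842 = 2.486.
(The second rejection-region term Φ(−δ − z_{α/2}) is negligible and dropped.)
δ = d·√n ⇒ d = δ/√n = 2.486/√106 = 0.2415.

d ≈ 0.242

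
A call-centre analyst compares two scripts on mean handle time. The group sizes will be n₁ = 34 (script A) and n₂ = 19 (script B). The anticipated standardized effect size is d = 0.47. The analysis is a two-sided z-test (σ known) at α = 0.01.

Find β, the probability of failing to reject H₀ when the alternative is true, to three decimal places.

β ≈ 0.825

Noncentrality parameter: δ = d / √(1/n₁ + 1/n₂) = 0.47 / √(1/34 + 1/19) = 1.6409
Critical value for a two-sided test at α = 0.01: z_{α/2} = 2.576.
Power = Φ(δ − 2.576) + Φ(−δ − 2.576) = Φ(-0.935) + Φ(-4.217) = 0.1749 + 0.0000 = 0.1749.
Type II error: β = 1 − power = 1 − 0.1749 = 0.8251.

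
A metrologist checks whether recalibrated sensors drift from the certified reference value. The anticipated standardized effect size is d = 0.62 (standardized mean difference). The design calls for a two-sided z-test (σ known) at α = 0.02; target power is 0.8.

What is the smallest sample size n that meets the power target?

n = 27

Set Φ(δ − 2.326) = 0.8; then δ − 2.326 = Φ⁻¹(0.8) = 0.842, giving δ = 3.168.
(Ignoring the negligible lower-tail rejection probability gives the usual closed-form inversion.)
δ = d·√n ⇒ n = (δ/d)² = (3.168 / 0.62)² = 26.11.
Round up to the next whole unit.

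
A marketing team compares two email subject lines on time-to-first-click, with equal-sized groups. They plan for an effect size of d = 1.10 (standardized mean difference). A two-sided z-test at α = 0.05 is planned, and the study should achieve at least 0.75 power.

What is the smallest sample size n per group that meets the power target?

n = 12 per group

For power 0.75 need Φ(δ − z_{0.025}) = 0.75, so δ = z_{0.025} + z_{0.25} = 1.960 + 0.674 = 2.634.
(The Φ(−δ − z_{α/2}) term is vanishingly small for δ > 0 and is dropped in the standard sample-size formula.)
δ = d·√(n/2) ⇒ n = 2(δ/d)² = 2 × (2.634 / 1.10)² = 11.47.
Rounding up, n = 12 per group.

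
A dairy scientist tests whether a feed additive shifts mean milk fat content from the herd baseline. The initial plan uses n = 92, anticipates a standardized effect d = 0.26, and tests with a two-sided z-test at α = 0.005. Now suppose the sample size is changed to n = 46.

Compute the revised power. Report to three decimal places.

With n = 46: δ = d·√n = 0.26 × √46 = 1.7634. Critical value z_{0.0025} = 2.807.
Revised power = Φ(δ − 2.807) + Φ(−δ − 2.807) = Φ(-1.044) + Φ(-4.570) = 0.1483 + 0.0000 = 0.1483.

Power ≈ 0.148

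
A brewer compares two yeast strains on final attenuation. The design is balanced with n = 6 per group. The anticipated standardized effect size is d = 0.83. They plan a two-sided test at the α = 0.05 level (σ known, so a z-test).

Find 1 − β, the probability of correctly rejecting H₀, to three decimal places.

Noncentrality parameter: δ = d·√(n/2) = 0.83 × √(6/2) = 1.4376
Critical value for a two-sided test at α = 0.05: z_{α/2} = 1.960.
Power = Φ(δ − 1.960) + Φ(−δ − 1.960) = Φ(-0.522) + Φ(-3.398) = 0.3007 + 0.0003 = 0.3010.

Power ≈ 0.301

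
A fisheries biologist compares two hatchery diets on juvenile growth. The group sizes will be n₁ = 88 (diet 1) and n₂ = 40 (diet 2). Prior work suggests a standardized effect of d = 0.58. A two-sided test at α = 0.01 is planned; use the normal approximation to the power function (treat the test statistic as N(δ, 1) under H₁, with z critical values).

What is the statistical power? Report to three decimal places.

Noncentrality parameter: δ = d / √(1/n₁ + 1/n₂) = 0.58 / √(1/88 + 1/40) = 3.0415
Critical value for a two-sided test at α = 0.01: z_{α/2} = 2.576.
Power = Φ(δ − 2.576) + Φ(−δ − 2.576) = Φ(0.466) + Φ(-5.617) = 0.6793 + 0.0000 = 0.6793.

Power ≈ 0.679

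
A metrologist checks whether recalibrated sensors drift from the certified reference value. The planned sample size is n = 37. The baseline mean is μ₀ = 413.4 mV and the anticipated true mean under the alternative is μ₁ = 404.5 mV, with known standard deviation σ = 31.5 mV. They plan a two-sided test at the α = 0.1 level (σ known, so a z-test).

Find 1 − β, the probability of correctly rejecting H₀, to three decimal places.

Standardized effect: d = |μ₁ − μ₀| / σ = |404.5 − 413.4| / 31.5 = 0.2825
Noncentrality parameter: δ = d·√n = 0.2825 × √37 = 1.7186
Two-sided α = 0.1 → critical value z_{0.05} = 1.645.
Power = Φ(δ − 1.645) + Φ(−δ − 1.645) = Φ(0.074) + Φ(-3.363) = 0.5294 + 0.0004 = 0.5298.

Power ≈ 0.530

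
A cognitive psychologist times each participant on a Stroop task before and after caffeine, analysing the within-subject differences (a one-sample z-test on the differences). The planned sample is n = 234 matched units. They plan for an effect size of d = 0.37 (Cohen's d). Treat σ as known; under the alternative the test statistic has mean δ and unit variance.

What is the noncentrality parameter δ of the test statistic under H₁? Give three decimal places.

The noncentrality parameter scales effect size by the design's sample-size factor: δ = d·√n = 0.37 × √234 = 5.6599

δ ≈ 5.660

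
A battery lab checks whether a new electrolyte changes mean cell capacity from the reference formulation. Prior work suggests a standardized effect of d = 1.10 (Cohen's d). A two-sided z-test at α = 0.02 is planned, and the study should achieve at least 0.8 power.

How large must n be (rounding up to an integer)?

n = 9

For power 0.8 need Φ(δ − z_{0.01}) = 0.8, so δ = z_{0.01} + z_{0.20} = 2.326 + 0.842 = 3.168.
(The Φ(−δ − z_{α/2}) term is vanishingly small for δ > 0 and is dropped in the standard sample-size formula.)
δ = d·√n ⇒ n = (δ/d)² = (3.168 / 1.10)² = 8.29.
Round up to the next whole unit.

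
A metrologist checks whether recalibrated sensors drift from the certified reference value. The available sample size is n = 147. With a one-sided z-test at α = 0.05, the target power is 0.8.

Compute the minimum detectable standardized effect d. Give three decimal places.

Required noncentrality: δ = z_{0.05} + z_{0.20} = 1.645 + 0.842 = 2.486.
δ = d·√n ⇒ d = δ/√n = 2.486/√147 = 0.2051.

d ≈ 0.205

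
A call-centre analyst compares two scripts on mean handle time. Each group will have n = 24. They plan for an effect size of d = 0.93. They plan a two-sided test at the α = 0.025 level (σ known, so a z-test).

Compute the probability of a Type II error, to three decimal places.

Noncentrality parameter: δ = d·√(n/2) = 0.93 × √(24/2) = 3.2216
Two-sided α = 0.025 → critical value z_{0.0125} = 2.241.
Power = Φ(δ − 2.241) + Φ(−δ − 2.241) = Φ(0.980) + Φ(-5.463) = 0.8365 + 0.0000 = 0.8365.
Type II error: β = 1 − power = 1 − 0.8365 = 0.1635.

β ≈ 0.163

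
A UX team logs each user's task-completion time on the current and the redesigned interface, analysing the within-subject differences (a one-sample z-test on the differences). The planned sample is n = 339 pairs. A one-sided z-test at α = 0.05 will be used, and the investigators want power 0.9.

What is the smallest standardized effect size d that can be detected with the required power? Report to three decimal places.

d ≈ 0.159

Need Φ(δ − 1.645) = 0.9, so δ = 1.645 + 1.282 = 2.926.
δ = d·√n ⇒ d = δ/√n = 2.926/√339 = 0.1589.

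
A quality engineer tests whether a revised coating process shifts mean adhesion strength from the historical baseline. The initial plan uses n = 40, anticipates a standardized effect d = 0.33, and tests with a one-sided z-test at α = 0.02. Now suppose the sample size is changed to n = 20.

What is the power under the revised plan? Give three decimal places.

Power ≈ 0.282

With n = 20: δ = d·√n = 0.33 × √20 = 1.4758. Critical value z_{0.02} = 2.054.
Revised power = P(Z > 2.054 − δ) = Φ(-0.578) = 0.2817.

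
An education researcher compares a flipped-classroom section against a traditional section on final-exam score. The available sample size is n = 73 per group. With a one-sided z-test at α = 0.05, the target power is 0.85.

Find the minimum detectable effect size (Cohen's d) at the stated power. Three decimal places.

Required noncentrality: δ = z_{0.05} + z_{0.15} = 1.645 + 1.036 = 2.681.
δ = d·√(n/2) ⇒ d = δ/√(n/2) = 2.681/√(73/2) = 0.4438.

d ≈ 0.444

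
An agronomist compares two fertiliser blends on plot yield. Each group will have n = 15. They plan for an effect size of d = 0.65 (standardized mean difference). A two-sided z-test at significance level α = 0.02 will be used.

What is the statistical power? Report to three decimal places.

Power ≈ 0.292

Noncentrality parameter: δ = d·√(n/2) = 0.65 × √(15/2) = 1.7801
Two-sided α = 0.02 → critical value z_{0.01} = 2.326.
Power = Φ(δ − 2.326) + Φ(−δ − 2.326) = Φ(-0.546) + Φ(-4.106) = 0.2924 + 0.0000 = 0.2925.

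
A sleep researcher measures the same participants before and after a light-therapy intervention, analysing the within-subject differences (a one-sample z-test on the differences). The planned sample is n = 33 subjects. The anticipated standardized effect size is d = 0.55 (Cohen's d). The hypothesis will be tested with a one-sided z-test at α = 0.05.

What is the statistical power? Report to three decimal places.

Noncentrality parameter: δ = d·√n = 0.55 × √33 = 3.1595
One-sided α = 0.05 → critical value z_{0.05} = 1.645.
Power = Φ(δ − 1.645) = Φ(1.515) = 0.9351.

Power ≈ 0.935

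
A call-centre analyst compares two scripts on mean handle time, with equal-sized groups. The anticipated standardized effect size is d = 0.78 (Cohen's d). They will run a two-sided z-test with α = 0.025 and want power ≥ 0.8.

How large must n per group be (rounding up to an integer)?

n = 32 per group

Set Φ(δ − 2.241) = 0.8; then δ − 2.241 = Φ⁻¹(0.8) = 0.842, giving δ = 3.083.
(For δ > 0 the lower-tail rejection region contributes negligibly to power, so the one-term inversion is standard.)
δ = d·√(n/2) ⇒ n = 2(δ/d)² = 2 × (3.083 / 0.78)² = 31.25.
Rounding up, n = 32 per group.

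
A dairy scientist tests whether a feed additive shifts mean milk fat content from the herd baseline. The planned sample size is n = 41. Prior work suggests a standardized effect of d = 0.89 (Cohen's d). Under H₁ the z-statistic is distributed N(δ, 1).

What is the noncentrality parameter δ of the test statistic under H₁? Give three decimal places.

The noncentrality parameter scales effect size by the design's sample-size factor: δ = d·√n = 0.89 × √41 = 5.6988

δ ≈ 5.699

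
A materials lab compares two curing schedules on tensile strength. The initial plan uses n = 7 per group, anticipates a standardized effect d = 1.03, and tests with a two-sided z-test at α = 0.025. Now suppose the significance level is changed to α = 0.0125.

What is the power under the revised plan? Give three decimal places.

δ = d·√(n/2) = 1.03 × √(7/2) = 1.9270 (unchanged). New critical value: z_{0.0063} = 2.498.
Revised power = Φ(δ − 2.498) + Φ(−δ − 2.498) = Φ(-0.571) + Φ(-4.425) = 0.2841 + 0.0000 = 0.2841.

Power ≈ 0.284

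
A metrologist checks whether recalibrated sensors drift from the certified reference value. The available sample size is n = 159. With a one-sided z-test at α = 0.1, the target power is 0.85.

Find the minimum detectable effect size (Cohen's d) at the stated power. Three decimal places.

d ≈ 0.184

Need Φ(δ − 1.282) = 0.85, so δ = 1.282 + 1.036 = 2.318.
δ = d·√n ⇒ d = δ/√n = 2.318/√159 = 0.1838.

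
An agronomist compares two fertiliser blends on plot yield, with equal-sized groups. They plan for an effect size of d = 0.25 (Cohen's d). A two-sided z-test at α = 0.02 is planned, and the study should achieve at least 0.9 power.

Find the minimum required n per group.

For power 0.9 need Φ(δ − z_{0.01}) = 0.9, so δ = z_{0.01} + z_{0.10} = 2.326 + 1.282 = 3.608.
(The Φ(−δ − z_{α/2}) term is vanishingly small for δ > 0 and is dropped in the standard sample-size formula.)
δ = d·√(n/2) ⇒ n = 2(δ/d)² = 2 × (3.608 / 0.25)² = 416.54.
Rounding up, n = 417 per group.

n = 417 per group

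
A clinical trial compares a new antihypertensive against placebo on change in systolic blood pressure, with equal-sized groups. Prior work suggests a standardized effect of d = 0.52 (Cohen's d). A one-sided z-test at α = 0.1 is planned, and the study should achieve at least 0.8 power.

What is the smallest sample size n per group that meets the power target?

For power 0.8 need Φ(δ − z_{0.1}) = 0.8, so δ = z_{0.1} + z_{0.20} = 1.282 + 0.842 = 2.123.
δ = d·√(n/2) ⇒ n = 2(δ/d)² = 2 × (2.123 / 0.52)² = 33.34.
Round up to the next whole unit.

n = 34 per group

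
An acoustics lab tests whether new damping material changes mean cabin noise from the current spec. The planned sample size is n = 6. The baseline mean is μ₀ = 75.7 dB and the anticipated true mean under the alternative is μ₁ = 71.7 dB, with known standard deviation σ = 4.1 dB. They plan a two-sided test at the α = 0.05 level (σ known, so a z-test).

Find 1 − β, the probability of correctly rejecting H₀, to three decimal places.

Standardized effect: d = |μ₁ − μ₀| / σ = |71.7 − 75.7| / 4.1 = 0.9756
Noncentrality parameter: δ = d·√n = 0.9756 × √6 = 2.3897
Two-sided α = 0.05 → critical value z_{0.025} = 1.960.
Power = Φ(δ − 1.960) + Φ(−δ − 1.960) = Φ(0.430) + Φ(-4.350) = 0.6663 + 0.0000 = 0.6663.

Power ≈ 0.666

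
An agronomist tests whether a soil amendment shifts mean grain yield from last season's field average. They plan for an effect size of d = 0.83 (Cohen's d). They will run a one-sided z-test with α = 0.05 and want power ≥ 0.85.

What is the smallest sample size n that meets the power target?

Set Φ(δ − 1.645) = 0.85; then δ − 1.645 = Φ⁻¹(0.85) = 1.036, giving δ = 2.681.
δ = d·√n ⇒ n = (δ/d)² = (2.681 / 0.83)² = 10.44.
Round up to the next whole unit.

n = 11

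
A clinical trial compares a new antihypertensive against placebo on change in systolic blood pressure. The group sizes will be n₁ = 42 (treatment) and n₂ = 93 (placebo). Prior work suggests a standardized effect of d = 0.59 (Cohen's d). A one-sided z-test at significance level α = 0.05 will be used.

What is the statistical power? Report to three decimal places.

Power ≈ 0.937

Noncentrality parameter: δ = d / √(1/n₁ + 1/n₂) = 0.59 / √(1/42 + 1/93) = 3.1736
One-sided α = 0.05 → critical value z_{0.05} = 1.645.
Power = Φ(δ − 1.645) = Φ(1.529) = 0.9368.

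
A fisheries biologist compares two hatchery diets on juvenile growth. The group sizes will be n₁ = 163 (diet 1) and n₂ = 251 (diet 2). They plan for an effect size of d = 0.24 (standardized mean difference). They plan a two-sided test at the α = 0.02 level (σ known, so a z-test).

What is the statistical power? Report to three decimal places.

Noncentrality parameter: δ = d / √(1/n₁ + 1/n₂) = 0.24 / √(1/163 + 1/251) = 2.3858
Critical value for a two-sided test at α = 0.02: z_{α/2} = 2.326.
Power = Φ(δ − 2.326) + Φ(−δ − 2.326) = Φ(0.059) + Φ(-4.712) = 0.5237 + 0.0000 = 0.5237.

Power ≈ 0.524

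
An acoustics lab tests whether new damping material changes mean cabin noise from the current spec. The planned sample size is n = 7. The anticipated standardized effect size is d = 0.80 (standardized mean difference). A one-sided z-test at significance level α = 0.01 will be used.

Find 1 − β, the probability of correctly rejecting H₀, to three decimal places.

Noncentrality parameter: δ = d·√n = 0.80 × √7 = 2.1166
One-sided α = 0.01 → critical value z_{0.01} = 2.326.
Power = P(Z > 2.326 − δ) = Φ(-0.210) = 0.4169.

Power ≈ 0.417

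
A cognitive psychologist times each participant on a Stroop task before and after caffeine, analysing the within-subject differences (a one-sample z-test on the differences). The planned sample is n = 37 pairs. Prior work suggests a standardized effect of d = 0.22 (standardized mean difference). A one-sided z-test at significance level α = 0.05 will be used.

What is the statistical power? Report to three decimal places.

Power ≈ 0.380

Noncentrality parameter: δ = d·√n = 0.22 × √37 = 1.3382
Critical value for a one-sided test at α = 0.05: z_α = 1.645.
Power = Φ(δ − 1.645) = Φ(-0.307) = 0.3796.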